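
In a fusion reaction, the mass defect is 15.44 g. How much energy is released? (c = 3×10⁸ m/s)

Convert mass defect: Δm = 15.44 g = 0.01544 kg
E = Δm·c² = 0.01544 × (3×10⁸)²
= 0.01544 × 9×10¹⁶ = 1.390×10¹⁵ J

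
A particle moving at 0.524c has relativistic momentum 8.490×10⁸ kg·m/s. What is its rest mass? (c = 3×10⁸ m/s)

γ = 1/√(1 - 0.524²) = 1.174
v = 0.524 × 3×10⁸ = 1.572×10⁸ m/s
m = p/(γv) = 8.490×10⁸/(1.174 × 1.572×10⁸) = 4.600 kg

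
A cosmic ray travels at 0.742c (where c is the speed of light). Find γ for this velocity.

v/c = 0.742, so (v/c)² = 0.550564
1 - (v/c)² = 0.449436
γ = 1/√(0.449436) = 1.492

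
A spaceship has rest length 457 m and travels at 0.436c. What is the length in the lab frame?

Proper length L₀ = 457 m
γ = 1/√(1 - 0.436²) = 1.111
L = L₀/γ = 457/1.111 = 411.3 m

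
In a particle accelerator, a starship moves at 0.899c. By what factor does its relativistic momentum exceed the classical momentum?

p_rel = γmv, p_class = mv
Ratio = γ = 1/√(1 - 0.899²)
= 1/√(0.191799) = 2.283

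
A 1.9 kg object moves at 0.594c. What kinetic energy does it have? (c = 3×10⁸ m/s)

γ = 1/√(1 - 0.594²) = 1.24306
γ - 1 = 0.24306
KE = (γ-1)mc² = 0.24306 × 1.9 × (3×10⁸)² = 4.156×10¹⁶ J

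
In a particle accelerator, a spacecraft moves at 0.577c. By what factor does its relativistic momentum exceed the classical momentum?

p_rel = γmv, p_class = mv
Ratio = γ = 1/√(1 - 0.577²)
= 1/√(0.667071) = 1.224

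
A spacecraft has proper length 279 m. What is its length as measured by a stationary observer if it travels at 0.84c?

Proper length L₀ = 279 m
γ = 1/√(1 - 0.84²) = 1.843
L = L₀/γ = 279/1.843 = 151.4 m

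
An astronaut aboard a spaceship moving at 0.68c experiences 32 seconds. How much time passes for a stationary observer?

Proper time Δt₀ = 32 seconds
γ = 1/√(1 - 0.68²) = 1.3639
Δt = γΔt₀ = 1.3639 × 32 = 43.64 seconds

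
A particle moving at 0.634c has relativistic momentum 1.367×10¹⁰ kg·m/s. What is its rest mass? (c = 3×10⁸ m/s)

γ = 1/√(1 - 0.634²) = 1.2931
v = 0.634 × 3×10⁸ = 1.902×10⁸ m/s
m = p/(γv) = 1.367×10¹⁰/(1.2931 × 1.902×10⁸) = 55.58 kg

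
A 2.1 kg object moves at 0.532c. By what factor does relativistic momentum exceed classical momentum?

p_rel = γmv, p_class = mv
Ratio = γ = 1/√(1 - 0.532²) = 1.181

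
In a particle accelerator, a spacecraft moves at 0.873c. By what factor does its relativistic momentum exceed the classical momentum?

p_rel = γmv, p_class = mv
Ratio = γ = 1/√(1 - 0.873²)
= 1/√(0.237871) = 2.050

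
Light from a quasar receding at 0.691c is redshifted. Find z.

β = 0.691
(1+β)/(1-β) = 1.691/0.309 = 5.472
√(5.472) = 2.339
z = 2.339 - 1 = 1.339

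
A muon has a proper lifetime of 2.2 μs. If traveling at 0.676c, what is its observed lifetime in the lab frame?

Proper lifetime τ₀ = 2.2 μs
γ = 1/√(1 - 0.676²) = 1.357
τ = γτ₀ = 1.357 × 2.2 μs = 2.985 μs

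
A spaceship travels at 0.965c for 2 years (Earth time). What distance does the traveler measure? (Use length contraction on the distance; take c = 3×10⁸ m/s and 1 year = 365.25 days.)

Earth distance: d = v × t = 0.965c × 2 yr = 1.827×10¹⁶ m
γ = 3.813
d' = d/γ = 1.827×10¹⁶/3.813 = 4.792×10¹⁵ m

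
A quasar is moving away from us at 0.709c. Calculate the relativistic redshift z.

β = 0.709
(1+β)/(1-β) = 1.709/0.291 = 5.873
√(5.873) = 2.423
z = 2.423 - 1 = 1.423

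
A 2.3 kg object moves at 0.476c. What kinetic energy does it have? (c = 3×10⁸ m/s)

γ = 1/√(1 - 0.476²) = 1.1371
γ - 1 = 0.1371
KE = (γ-1)mc² = 0.1371 × 2.3 × (3×10⁸)² = 2.838×10¹⁶ J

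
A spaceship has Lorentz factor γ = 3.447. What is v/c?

From γ = 1/√(1 - v²/c²):
1/γ² = 1/3.447² = 0.08416
v²/c² = 1 - 0.08416 = 0.9158
v/c = √(0.9158) = 0.9570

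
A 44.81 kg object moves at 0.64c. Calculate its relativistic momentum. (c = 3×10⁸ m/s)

γ = 1/√(1 - 0.64²) = 1.3014
v = 0.64 × 3×10⁸ = 1.920×10⁸ m/s
p = γmv = 1.3014 × 44.81 × 1.920×10⁸ = 1.120×10¹⁰ kg·m/s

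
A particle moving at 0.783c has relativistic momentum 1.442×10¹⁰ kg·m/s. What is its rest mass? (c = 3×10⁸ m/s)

γ = 1/√(1 - 0.783²) = 1.608
v = 0.783 × 3×10⁸ = 2.349×10⁸ m/s
m = p/(γv) = 1.442×10¹⁰/(1.608 × 2.349×10⁸) = 38.18 kg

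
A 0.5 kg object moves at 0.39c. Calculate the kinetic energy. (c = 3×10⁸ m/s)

γ = 1/√(1 - 0.39²) = 1.08599
γ - 1 = 0.08599
KE = (γ-1)mc² = 0.08599 × 0.5 × (3×10⁸)² = 3.870×10¹⁵ J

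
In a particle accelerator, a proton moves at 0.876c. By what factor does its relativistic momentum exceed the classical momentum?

p_rel = γmv, p_class = mv
Ratio = γ = 1/√(1 - 0.876²)
= 1/√(0.232624) = 2.073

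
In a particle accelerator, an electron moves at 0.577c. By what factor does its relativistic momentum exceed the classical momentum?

p_rel = γmv, p_class = mv
Ratio = γ = 1/√(1 - 0.577²)
= 1/√(0.667071) = 1.224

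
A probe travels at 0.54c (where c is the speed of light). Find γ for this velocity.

v/c = 0.54, so (v/c)² = 0.2916
1 - (v/c)² = 0.7084
γ = 1/√(0.7084) = 1.188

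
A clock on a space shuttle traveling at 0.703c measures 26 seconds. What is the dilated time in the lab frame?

Proper time Δt₀ = 26 seconds
γ = 1/√(1 - 0.703²) = 1.406
Δt = γΔt₀ = 1.406 × 26 = 36.56 seconds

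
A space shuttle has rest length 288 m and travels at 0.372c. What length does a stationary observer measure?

Proper length L₀ = 288 m
γ = 1/√(1 - 0.372²) = 1.0773
L = L₀/γ = 288/1.0773 = 267.3 m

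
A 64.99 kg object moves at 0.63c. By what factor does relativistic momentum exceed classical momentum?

p_rel = γmv, p_class = mv
Ratio = γ = 1/√(1 - 0.63²) = 1.288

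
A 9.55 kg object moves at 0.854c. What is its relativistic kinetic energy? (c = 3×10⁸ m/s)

γ = 1/√(1 - 0.854²) = 1.9221
γ - 1 = 0.9221
KE = (γ-1)mc² = 0.9221 × 9.55 × (3×10⁸)² = 7.925×10¹⁷ J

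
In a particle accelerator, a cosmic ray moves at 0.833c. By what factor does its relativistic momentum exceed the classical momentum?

p_rel = γmv, p_class = mv
Ratio = γ = 1/√(1 - 0.833²)
= 1/√(0.306111) = 1.807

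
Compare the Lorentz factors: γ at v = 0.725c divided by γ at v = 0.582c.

γ₁ = 1/√(1 - 0.725²) = 1.4519
γ₂ = 1/√(1 - 0.582²) = 1.2297
γ₁/γ₂ = 1.4519/1.2297 = 1.181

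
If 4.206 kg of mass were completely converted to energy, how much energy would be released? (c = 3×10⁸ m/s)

Using E = mc²:
c² = (3×10⁸)² = 9×10¹⁶ m²/s²
E = 4.206 × 9×10¹⁶ = 3.785×10¹⁷ J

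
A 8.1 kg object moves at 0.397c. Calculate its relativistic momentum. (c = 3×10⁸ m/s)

γ = 1/√(1 - 0.397²) = 1.0895
v = 0.397 × 3×10⁸ = 1.191×10⁸ m/s
p = γmv = 1.0895 × 8.1 × 1.191×10⁸ = 1.051×10⁹ kg·m/s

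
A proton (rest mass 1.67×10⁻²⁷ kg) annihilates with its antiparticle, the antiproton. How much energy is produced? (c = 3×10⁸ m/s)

Both particles have the same rest mass, so total mass = 2m
E = 2m·c² = 2 × 1.67×10⁻²⁷ × (3×10⁸)²
= 2 × 1.67×10⁻²⁷ × 9×10¹⁶
= 3.006×10⁻¹⁰ J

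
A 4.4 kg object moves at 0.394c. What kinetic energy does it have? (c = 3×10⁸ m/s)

γ = 1/√(1 - 0.394²) = 1.08801
γ - 1 = 0.08801
KE = (γ-1)mc² = 0.08801 × 4.4 × (3×10⁸)² = 3.485×10¹⁶ J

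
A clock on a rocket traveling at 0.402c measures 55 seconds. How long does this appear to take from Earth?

Proper time Δt₀ = 55 seconds
γ = 1/√(1 - 0.402²) = 1.0921
Δt = γΔt₀ = 1.0921 × 55 = 60.07 seconds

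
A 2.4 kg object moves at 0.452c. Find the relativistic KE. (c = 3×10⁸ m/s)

γ = 1/√(1 - 0.452²) = 1.12105
γ - 1 = 0.12105
KE = (γ-1)mc² = 0.12105 × 2.4 × (3×10⁸)² = 2.615×10¹⁶ J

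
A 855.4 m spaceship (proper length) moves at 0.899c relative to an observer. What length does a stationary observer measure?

Proper length L₀ = 855.4 m
γ = 1/√(1 - 0.899²) = 2.2834
L = L₀/γ = 855.4/2.2834 = 374.6 m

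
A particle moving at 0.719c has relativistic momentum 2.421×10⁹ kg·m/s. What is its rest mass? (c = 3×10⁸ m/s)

γ = 1/√(1 - 0.719²) = 1.4388
v = 0.719 × 3×10⁸ = 2.157×10⁸ m/s
m = p/(γv) = 2.421×10⁹/(1.4388 × 2.157×10⁸) = 7.801 kg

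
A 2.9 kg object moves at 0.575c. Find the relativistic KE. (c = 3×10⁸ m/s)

γ = 1/√(1 - 0.575²) = 1.22226
γ - 1 = 0.22226
KE = (γ-1)mc² = 0.22226 × 2.9 × (3×10⁸)² = 5.801×10¹⁶ J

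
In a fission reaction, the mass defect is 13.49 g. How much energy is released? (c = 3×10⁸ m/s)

Convert mass defect: Δm = 13.49 g = 0.01349 kg
E = Δm·c² = 0.01349 × (3×10⁸)²
= 0.01349 × 9×10¹⁶ = 1.214×10¹⁵ J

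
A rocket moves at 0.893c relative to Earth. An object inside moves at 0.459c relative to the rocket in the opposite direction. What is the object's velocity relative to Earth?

Object's velocity in rocket frame is u' = -0.459c
u = (u' + v)/(1 + u'v/c²) = (v - 0.459)/(1 - 0.459·v/c²)
Numerator: 0.893 - 0.459 = 0.434
Denominator: 1 - 0.409887 = 0.590113
u = 0.434/0.590113 = 0.7355c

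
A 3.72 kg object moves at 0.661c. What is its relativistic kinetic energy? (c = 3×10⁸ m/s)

γ = 1/√(1 - 0.661²) = 1.3326
γ - 1 = 0.3326
KE = (γ-1)mc² = 0.3326 × 3.72 × (3×10⁸)² = 1.114×10¹⁷ J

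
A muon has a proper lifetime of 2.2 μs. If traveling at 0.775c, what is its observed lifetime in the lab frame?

Proper lifetime τ₀ = 2.2 μs
γ = 1/√(1 - 0.775²) = 1.5824
τ = γτ₀ = 1.5824 × 2.2 μs = 3.481 μs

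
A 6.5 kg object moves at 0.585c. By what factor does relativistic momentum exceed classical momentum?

p_rel = γmv, p_class = mv
Ratio = γ = 1/√(1 - 0.585²) = 1.233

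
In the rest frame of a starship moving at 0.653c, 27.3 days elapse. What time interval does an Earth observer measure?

Proper time Δt₀ = 27.3 days
γ = 1/√(1 - 0.653²) = 1.3204
Δt = γΔt₀ = 1.3204 × 27.3 = 36.05 days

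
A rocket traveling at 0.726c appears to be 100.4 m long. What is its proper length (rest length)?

Contracted length L = 100.4 m
γ = 1/√(1 - 0.726²) = 1.454
L₀ = γL = 1.454 × 100.4 = 146.0 m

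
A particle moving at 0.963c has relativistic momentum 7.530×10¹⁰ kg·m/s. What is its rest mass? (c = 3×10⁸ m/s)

γ = 1/√(1 - 0.963²) = 3.711
v = 0.963 × 3×10⁸ = 2.889×10⁸ m/s
m = p/(γv) = 7.530×10¹⁰/(3.711 × 2.889×10⁸) = 70.24 kg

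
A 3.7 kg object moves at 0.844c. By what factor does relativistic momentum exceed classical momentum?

p_rel = γmv, p_class = mv
Ratio = γ = 1/√(1 - 0.844²) = 1.864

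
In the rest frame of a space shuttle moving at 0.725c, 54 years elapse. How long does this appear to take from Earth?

Proper time Δt₀ = 54 years
γ = 1/√(1 - 0.725²) = 1.4519
Δt = γΔt₀ = 1.4519 × 54 = 78.40 years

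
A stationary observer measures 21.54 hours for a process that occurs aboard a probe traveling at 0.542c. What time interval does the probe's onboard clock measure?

Dilated time Δt = 21.54 hours
γ = 1/√(1 - 0.542²) = 1.190
Δt₀ = Δt/γ = 21.54/1.190 = 18.10 hours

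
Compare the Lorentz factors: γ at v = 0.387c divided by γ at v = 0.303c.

γ₁ = 1/√(1 - 0.387²) = 1.085
γ₂ = 1/√(1 - 0.303²) = 1.049
γ₁/γ₂ = 1.085/1.049 = 1.034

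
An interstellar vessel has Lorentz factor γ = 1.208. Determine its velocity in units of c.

From γ = 1/√(1 - v²/c²):
1/γ² = 1/1.208² = 0.6853
v²/c² = 1 - 0.6853 = 0.3147
v/c = √(0.3147) = 0.5610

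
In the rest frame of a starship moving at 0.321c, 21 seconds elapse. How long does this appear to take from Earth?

Proper time Δt₀ = 21 seconds
γ = 1/√(1 - 0.321²) = 1.0559
Δt = γΔt₀ = 1.0559 × 21 = 22.17 seconds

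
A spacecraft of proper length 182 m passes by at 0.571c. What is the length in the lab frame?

Proper length L₀ = 182 m
γ = 1/√(1 - 0.571²) = 1.218
L = L₀/γ = 182/1.218 = 149.4 m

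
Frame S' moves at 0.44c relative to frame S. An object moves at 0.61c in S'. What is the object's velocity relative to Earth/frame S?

u = (u' + v)/(1 + u'v/c²)
Numerator: 0.61 + 0.44 = 1.05
Denominator: 1 + 0.2684 = 1.2684
u = 1.05/1.2684 = 0.8278c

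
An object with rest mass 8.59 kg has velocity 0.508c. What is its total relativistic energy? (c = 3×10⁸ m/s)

γ = 1/√(1 - 0.508²) = 1.16096
mc² = 8.59 × (3×10⁸)² = 7.731×10¹⁷ J
E = γmc² = 1.16096 × 7.731×10¹⁷ = 8.975×10¹⁷ J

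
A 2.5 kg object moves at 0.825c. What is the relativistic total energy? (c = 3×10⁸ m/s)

γ = 1/√(1 - 0.825²) = 1.7695
mc² = 2.5 × (3×10⁸)² = 2.250×10¹⁷ J
E = γmc² = 1.7695 × 2.250×10¹⁷ = 3.981×10¹⁷ J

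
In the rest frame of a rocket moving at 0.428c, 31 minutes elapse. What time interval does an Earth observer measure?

Proper time Δt₀ = 31 minutes
γ = 1/√(1 - 0.428²) = 1.1065
Δt = γΔt₀ = 1.1065 × 31 = 34.30 minutes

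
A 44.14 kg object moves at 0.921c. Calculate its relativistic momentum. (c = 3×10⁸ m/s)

γ = 1/√(1 - 0.921²) = 2.567
v = 0.921 × 3×10⁸ = 2.763×10⁸ m/s
p = γmv = 2.567 × 44.14 × 2.763×10⁸ = 3.131×10¹⁰ kg·m/s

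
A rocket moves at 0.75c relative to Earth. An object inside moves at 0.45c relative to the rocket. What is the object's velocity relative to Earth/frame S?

u = (u' + v)/(1 + u'v/c²)
Numerator: 0.45 + 0.75 = 1.2
Denominator: 1 + 0.3375 = 1.3375
u = 1.2/1.3375 = 0.8972c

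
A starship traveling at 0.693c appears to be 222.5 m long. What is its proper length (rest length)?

Contracted length L = 222.5 m
γ = 1/√(1 - 0.693²) = 1.387
L₀ = γL = 1.387 × 222.5 = 308.6 m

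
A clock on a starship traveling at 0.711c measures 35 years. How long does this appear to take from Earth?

Proper time Δt₀ = 35 years
γ = 1/√(1 - 0.711²) = 1.422
Δt = γΔt₀ = 1.422 × 35 = 49.77 years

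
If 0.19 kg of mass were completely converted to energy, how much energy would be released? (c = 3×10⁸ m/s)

Using E = mc²:
c² = (3×10⁸)² = 9×10¹⁶ m²/s²
E = 0.19 × 9×10¹⁶ = 1.710×10¹⁶ J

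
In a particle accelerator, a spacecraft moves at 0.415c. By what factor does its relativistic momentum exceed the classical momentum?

p_rel = γmv, p_class = mv
Ratio = γ = 1/√(1 - 0.415²)
= 1/√(0.827775) = 1.099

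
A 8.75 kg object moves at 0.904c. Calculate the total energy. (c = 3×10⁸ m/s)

γ = 1/√(1 - 0.904²) = 2.339
mc² = 8.75 × (3×10⁸)² = 7.875×10¹⁷ J
E = γmc² = 2.339 × 7.875×10¹⁷ = 1.842×10¹⁸ J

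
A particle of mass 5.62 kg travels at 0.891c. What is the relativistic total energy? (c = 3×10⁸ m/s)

γ = 1/√(1 - 0.891²) = 2.203
mc² = 5.62 × (3×10⁸)² = 5.058×10¹⁷ J
E = γmc² = 2.203 × 5.058×10¹⁷ = 1.114×10¹⁸ J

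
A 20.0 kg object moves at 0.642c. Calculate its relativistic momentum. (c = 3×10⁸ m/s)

γ = 1/√(1 - 0.642²) = 1.3043
v = 0.642 × 3×10⁸ = 1.926×10⁸ m/s
p = γmv = 1.3043 × 20.0 × 1.926×10⁸ = 5.024×10⁹ kg·m/s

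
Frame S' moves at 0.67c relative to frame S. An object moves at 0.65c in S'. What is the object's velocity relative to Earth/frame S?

u = (u' + v)/(1 + u'v/c²)
Numerator: 0.65 + 0.67 = 1.32
Denominator: 1 + 0.4355 = 1.4355
u = 1.32/1.4355 = 0.9195c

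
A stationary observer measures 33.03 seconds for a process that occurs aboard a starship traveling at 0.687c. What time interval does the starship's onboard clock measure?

Dilated time Δt = 33.03 seconds
γ = 1/√(1 - 0.687²) = 1.376
Δt₀ = Δt/γ = 33.03/1.376 = 24.00 seconds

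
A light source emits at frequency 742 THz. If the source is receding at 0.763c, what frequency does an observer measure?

β = v/c = 0.763
(1-β)/(1+β) = 0.237/1.763 = 0.13443
Doppler factor = √(0.13443) = 0.36665
f_obs = 742 × 0.36665 = 272.1 THz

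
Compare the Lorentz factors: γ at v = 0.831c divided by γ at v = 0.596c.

γ₁ = 1/√(1 - 0.831²) = 1.798
γ₂ = 1/√(1 - 0.596²) = 1.245
γ₁/γ₂ = 1.798/1.245 = 1.444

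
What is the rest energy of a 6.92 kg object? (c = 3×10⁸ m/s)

c² = (3×10⁸)² = 9.000×10¹⁶ m²/s²
E₀ = mc² = 6.92 × 9.000×10¹⁶ = 6.228×10¹⁷ J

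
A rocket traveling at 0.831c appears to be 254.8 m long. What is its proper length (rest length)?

Contracted length L = 254.8 m
γ = 1/√(1 - 0.831²) = 1.79768
L₀ = γL = 1.79768 × 254.8 = 458.0 m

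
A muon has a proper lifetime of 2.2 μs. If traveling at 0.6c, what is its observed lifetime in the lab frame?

Proper lifetime τ₀ = 2.2 μs
γ = 1/√(1 - 0.6²) = 1.250
τ = γτ₀ = 1.250 × 2.2 μs = 2.750 μs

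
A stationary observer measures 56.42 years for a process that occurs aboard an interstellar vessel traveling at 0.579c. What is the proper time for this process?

Dilated time Δt = 56.42 years
γ = 1/√(1 - 0.579²) = 1.2265
Δt₀ = Δt/γ = 56.42/1.2265 = 46.00 years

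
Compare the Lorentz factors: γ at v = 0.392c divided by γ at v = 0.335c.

γ₁ = 1/√(1 - 0.392²) = 1.0870
γ₂ = 1/√(1 - 0.335²) = 1.0613
γ₁/γ₂ = 1.0870/1.0613 = 1.024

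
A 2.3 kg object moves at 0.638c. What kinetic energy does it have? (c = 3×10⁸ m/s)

γ = 1/√(1 - 0.638²) = 1.29864
γ - 1 = 0.29864
KE = (γ-1)mc² = 0.29864 × 2.3 × (3×10⁸)² = 6.182×10¹⁶ J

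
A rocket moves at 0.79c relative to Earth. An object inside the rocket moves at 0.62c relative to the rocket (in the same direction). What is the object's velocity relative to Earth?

u = (u' + v)/(1 + u'v/c²)
Numerator: 0.62 + 0.79 = 1.41
Denominator: 1 + 0.4898 = 1.4898
u = 1.41/1.4898 = 0.9464c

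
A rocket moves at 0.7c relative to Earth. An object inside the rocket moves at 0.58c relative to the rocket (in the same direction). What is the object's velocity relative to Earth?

u = (u' + v)/(1 + u'v/c²)
Numerator: 0.58 + 0.7 = 1.28
Denominator: 1 + 0.406 = 1.406
u = 1.28/1.406 = 0.9104c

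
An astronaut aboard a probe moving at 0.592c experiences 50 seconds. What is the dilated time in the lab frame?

Proper time Δt₀ = 50 seconds
γ = 1/√(1 - 0.592²) = 1.2408
Δt = γΔt₀ = 1.2408 × 50 = 62.04 seconds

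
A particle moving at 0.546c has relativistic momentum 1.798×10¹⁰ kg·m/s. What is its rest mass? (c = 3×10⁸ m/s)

γ = 1/√(1 - 0.546²) = 1.1936
v = 0.546 × 3×10⁸ = 1.638×10⁸ m/s
m = p/(γv) = 1.798×10¹⁰/(1.1936 × 1.638×10⁸) = 91.96 kg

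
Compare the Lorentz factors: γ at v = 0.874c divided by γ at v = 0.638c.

γ₁ = 1/√(1 - 0.874²) = 2.0579
γ₂ = 1/√(1 - 0.638²) = 1.2986
γ₁/γ₂ = 2.0579/1.2986 = 1.585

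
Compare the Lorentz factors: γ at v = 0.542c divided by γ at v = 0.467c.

γ₁ = 1/√(1 - 0.542²) = 1.190
γ₂ = 1/√(1 - 0.467²) = 1.131
γ₁/γ₂ = 1.190/1.131 = 1.052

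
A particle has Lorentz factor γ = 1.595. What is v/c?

From γ = 1/√(1 - v²/c²):
1/γ² = 1/1.595² = 0.39308
v²/c² = 1 - 0.39308 = 0.60692
v/c = √(0.60692) = 0.7791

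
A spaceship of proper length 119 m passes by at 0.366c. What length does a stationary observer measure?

Proper length L₀ = 119 m
γ = 1/√(1 - 0.366²) = 1.075
L = L₀/γ = 119/1.075 = 110.7 m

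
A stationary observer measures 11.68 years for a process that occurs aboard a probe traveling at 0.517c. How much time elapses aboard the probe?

Dilated time Δt = 11.68 years
γ = 1/√(1 - 0.517²) = 1.1682
Δt₀ = Δt/γ = 11.68/1.1682 = 9.998 years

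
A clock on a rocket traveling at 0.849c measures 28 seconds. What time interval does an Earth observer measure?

Proper time Δt₀ = 28 seconds
γ = 1/√(1 - 0.849²) = 1.8925
Δt = γΔt₀ = 1.8925 × 28 = 52.99 seconds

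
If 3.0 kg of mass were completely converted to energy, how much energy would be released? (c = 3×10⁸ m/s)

Using E = mc²:
c² = (3×10⁸)² = 9×10¹⁶ m²/s²
E = 3.0 × 9×10¹⁶ = 2.700×10¹⁷ J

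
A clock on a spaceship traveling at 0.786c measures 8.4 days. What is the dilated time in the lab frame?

Proper time Δt₀ = 8.4 days
γ = 1/√(1 - 0.786²) = 1.618
Δt = γΔt₀ = 1.618 × 8.4 = 13.59 days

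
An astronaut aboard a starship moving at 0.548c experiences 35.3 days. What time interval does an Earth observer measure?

Proper time Δt₀ = 35.3 days
γ = 1/√(1 - 0.548²) = 1.1955
Δt = γΔt₀ = 1.1955 × 35.3 = 42.20 days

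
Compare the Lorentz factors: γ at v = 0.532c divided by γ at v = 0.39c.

γ₁ = 1/√(1 - 0.532²) = 1.181
γ₂ = 1/√(1 - 0.39²) = 1.086
γ₁/γ₂ = 1.181/1.086 = 1.087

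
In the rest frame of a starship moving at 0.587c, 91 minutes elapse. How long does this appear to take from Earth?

Proper time Δt₀ = 91 minutes
γ = 1/√(1 - 0.587²) = 1.235
Δt = γΔt₀ = 1.235 × 91 = 112.4 minutes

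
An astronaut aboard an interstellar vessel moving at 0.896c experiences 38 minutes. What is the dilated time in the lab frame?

Proper time Δt₀ = 38 minutes
γ = 1/√(1 - 0.896²) = 2.252
Δt = γΔt₀ = 2.252 × 38 = 85.58 minutes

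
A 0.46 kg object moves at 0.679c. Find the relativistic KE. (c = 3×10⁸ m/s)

γ = 1/√(1 - 0.679²) = 1.3621
γ - 1 = 0.3621
KE = (γ-1)mc² = 0.3621 × 0.46 × (3×10⁸)² = 1.499×10¹⁶ J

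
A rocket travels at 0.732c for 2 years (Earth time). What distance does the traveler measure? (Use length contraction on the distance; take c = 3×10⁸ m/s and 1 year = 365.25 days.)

Earth distance: d = v × t = 0.732c × 2 yr = 1.3860×10¹⁶ m
γ = 1.4678
d' = d/γ = 1.3860×10¹⁶/1.4678 = 9.443×10¹⁵ m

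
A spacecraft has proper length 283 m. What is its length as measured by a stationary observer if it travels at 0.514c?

Proper length L₀ = 283 m
γ = 1/√(1 - 0.514²) = 1.1658
L = L₀/γ = 283/1.1658 = 242.8 m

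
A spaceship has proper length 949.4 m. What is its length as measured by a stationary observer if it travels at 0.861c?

Proper length L₀ = 949.4 m
γ = 1/√(1 - 0.861²) = 1.966
L = L₀/γ = 949.4/1.966 = 482.9 m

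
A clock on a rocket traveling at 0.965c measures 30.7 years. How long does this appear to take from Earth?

Proper time Δt₀ = 30.7 years
γ = 1/√(1 - 0.965²) = 3.813
Δt = γΔt₀ = 3.813 × 30.7 = 117.1 years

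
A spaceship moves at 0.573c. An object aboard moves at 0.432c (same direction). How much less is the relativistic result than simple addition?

Classical: u' + v = 0.432 + 0.573 = 1.005c
Relativistic: u = (0.432 + 0.573)/(1 + 0.247536) = 1.005/1.247536 = 0.8056c
Difference: 1.005 - 0.8056 = 0.1994c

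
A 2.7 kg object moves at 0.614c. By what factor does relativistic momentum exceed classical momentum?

p_rel = γmv, p_class = mv
Ratio = γ = 1/√(1 - 0.614²) = 1.267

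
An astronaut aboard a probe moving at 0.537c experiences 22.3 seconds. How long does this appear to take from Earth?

Proper time Δt₀ = 22.3 seconds
γ = 1/√(1 - 0.537²) = 1.185
Δt = γΔt₀ = 1.185 × 22.3 = 26.43 seconds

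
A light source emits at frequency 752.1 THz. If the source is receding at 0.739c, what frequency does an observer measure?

β = v/c = 0.739
(1-β)/(1+β) = 0.261/1.739 = 0.1501
Doppler factor = √(0.1501) = 0.3874
f_obs = 752.1 × 0.3874 = 291.4 THz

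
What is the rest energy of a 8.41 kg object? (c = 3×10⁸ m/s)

c² = (3×10⁸)² = 9.000×10¹⁶ m²/s²
E₀ = mc² = 8.41 × 9.000×10¹⁶ = 7.569×10¹⁷ J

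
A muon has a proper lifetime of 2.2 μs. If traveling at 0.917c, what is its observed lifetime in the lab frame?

Proper lifetime τ₀ = 2.2 μs
γ = 1/√(1 - 0.917²) = 2.507
τ = γτ₀ = 2.507 × 2.2 μs = 5.515 μs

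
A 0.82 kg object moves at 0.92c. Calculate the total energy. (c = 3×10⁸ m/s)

γ = 1/√(1 - 0.92²) = 2.552
mc² = 0.82 × (3×10⁸)² = 7.380×10¹⁶ J
E = γmc² = 2.552 × 7.380×10¹⁶ = 1.883×10¹⁷ J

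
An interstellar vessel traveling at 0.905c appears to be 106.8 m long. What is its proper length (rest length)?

Contracted length L = 106.8 m
γ = 1/√(1 - 0.905²) = 2.351
L₀ = γL = 2.351 × 106.8 = 251.1 m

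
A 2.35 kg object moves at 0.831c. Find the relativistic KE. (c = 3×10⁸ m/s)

γ = 1/√(1 - 0.831²) = 1.7977
γ - 1 = 0.7977
KE = (γ-1)mc² = 0.7977 × 2.35 × (3×10⁸)² = 1.687×10¹⁷ J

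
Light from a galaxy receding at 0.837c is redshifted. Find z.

β = 0.837
(1+β)/(1-β) = 1.837/0.163 = 11.27
√(11.27) = 3.357
z = 3.357 - 1 = 2.357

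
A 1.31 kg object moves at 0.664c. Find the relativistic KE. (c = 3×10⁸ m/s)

γ = 1/√(1 - 0.664²) = 1.3374
γ - 1 = 0.3374
KE = (γ-1)mc² = 0.3374 × 1.31 × (3×10⁸)² = 3.978×10¹⁶ J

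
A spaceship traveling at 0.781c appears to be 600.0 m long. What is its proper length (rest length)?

Contracted length L = 600.0 m
γ = 1/√(1 - 0.781²) = 1.6012
L₀ = γL = 1.6012 × 600.0 = 960.7 m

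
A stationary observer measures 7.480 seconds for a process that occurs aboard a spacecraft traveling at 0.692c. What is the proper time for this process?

Dilated time Δt = 7.480 seconds
γ = 1/√(1 - 0.692²) = 1.3852
Δt₀ = Δt/γ = 7.480/1.3852 = 5.400 seconds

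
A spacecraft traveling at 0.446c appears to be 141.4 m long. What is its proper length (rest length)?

Contracted length L = 141.4 m
γ = 1/√(1 - 0.446²) = 1.1173
L₀ = γL = 1.1173 × 141.4 = 158.0 m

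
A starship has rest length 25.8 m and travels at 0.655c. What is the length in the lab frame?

Proper length L₀ = 25.8 m
γ = 1/√(1 - 0.655²) = 1.323
L = L₀/γ = 25.8/1.323 = 19.50 m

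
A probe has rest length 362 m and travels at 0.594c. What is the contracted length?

Proper length L₀ = 362 m
γ = 1/√(1 - 0.594²) = 1.243
L = L₀/γ = 362/1.243 = 291.2 m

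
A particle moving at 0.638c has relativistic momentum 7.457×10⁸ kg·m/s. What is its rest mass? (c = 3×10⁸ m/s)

γ = 1/√(1 - 0.638²) = 1.2986
v = 0.638 × 3×10⁸ = 1.914×10⁸ m/s
m = p/(γv) = 7.457×10⁸/(1.2986 × 1.914×10⁸) = 3.000 kg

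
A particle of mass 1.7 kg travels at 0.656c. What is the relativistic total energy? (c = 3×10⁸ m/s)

γ = 1/√(1 - 0.656²) = 1.325
mc² = 1.7 × (3×10⁸)² = 1.530×10¹⁷ J
E = γmc² = 1.325 × 1.530×10¹⁷ = 2.027×10¹⁷ J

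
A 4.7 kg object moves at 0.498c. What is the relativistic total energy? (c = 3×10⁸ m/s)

γ = 1/√(1 - 0.498²) = 1.1532
mc² = 4.7 × (3×10⁸)² = 4.230×10¹⁷ J
E = γmc² = 1.1532 × 4.230×10¹⁷ = 4.878×10¹⁷ J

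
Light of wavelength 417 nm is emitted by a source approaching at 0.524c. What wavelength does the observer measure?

β = 0.524
Wavelength Doppler factor = √(0.476/1.524) = √(0.31234) = 0.55887
λ_obs = 417 × 0.55887 = 233.0 nm (blueshift)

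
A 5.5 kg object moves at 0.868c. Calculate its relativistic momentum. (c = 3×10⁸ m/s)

γ = 1/√(1 - 0.868²) = 2.014
v = 0.868 × 3×10⁸ = 2.604×10⁸ m/s
p = γmv = 2.014 × 5.5 × 2.604×10⁸ = 2.884×10⁹ kg·m/s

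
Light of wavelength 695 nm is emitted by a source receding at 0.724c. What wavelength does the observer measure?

β = 0.724
Wavelength Doppler factor = √(1.724/0.276) = √(6.246) = 2.499
λ_obs = 695 × 2.499 = 1737 nm (redshift)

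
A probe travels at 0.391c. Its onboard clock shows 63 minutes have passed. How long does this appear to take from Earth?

Proper time Δt₀ = 63 minutes
γ = 1/√(1 - 0.391²) = 1.0865
Δt = γΔt₀ = 1.0865 × 63 = 68.45 minutes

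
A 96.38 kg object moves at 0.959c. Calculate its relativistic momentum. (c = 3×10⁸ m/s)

γ = 1/√(1 - 0.959²) = 3.5285
v = 0.959 × 3×10⁸ = 2.877×10⁸ m/s
p = γmv = 3.5285 × 96.38 × 2.877×10⁸ = 9.784×10¹⁰ kg·m/s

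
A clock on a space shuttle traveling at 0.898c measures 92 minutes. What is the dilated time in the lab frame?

Proper time Δt₀ = 92 minutes
γ = 1/√(1 - 0.898²) = 2.273
Δt = γΔt₀ = 2.273 × 92 = 209.1 minutes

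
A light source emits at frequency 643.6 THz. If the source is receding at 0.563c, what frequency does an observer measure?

β = v/c = 0.563
(1-β)/(1+β) = 0.437/1.563 = 0.2796
Doppler factor = √(0.2796) = 0.5288
f_obs = 643.6 × 0.5288 = 340.3 THz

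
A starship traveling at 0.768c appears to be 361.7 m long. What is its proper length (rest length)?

Contracted length L = 361.7 m
γ = 1/√(1 - 0.768²) = 1.5614
L₀ = γL = 1.5614 × 361.7 = 564.8 m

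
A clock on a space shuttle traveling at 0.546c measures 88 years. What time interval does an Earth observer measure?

Proper time Δt₀ = 88 years
γ = 1/√(1 - 0.546²) = 1.1936
Δt = γΔt₀ = 1.1936 × 88 = 105.0 years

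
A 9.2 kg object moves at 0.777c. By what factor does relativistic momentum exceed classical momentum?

p_rel = γmv, p_class = mv
Ratio = γ = 1/√(1 - 0.777²) = 1.589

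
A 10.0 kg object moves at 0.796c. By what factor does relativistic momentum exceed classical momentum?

p_rel = γmv, p_class = mv
Ratio = γ = 1/√(1 - 0.796²) = 1.652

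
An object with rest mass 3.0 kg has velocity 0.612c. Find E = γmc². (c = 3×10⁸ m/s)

γ = 1/√(1 - 0.612²) = 1.2644
mc² = 3.0 × (3×10⁸)² = 2.700×10¹⁷ J
E = γmc² = 1.2644 × 2.700×10¹⁷ = 3.414×10¹⁷ J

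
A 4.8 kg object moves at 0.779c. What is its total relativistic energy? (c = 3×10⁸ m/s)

γ = 1/√(1 - 0.779²) = 1.595
mc² = 4.8 × (3×10⁸)² = 4.320×10¹⁷ J
E = γmc² = 1.595 × 4.320×10¹⁷ = 6.890×10¹⁷ J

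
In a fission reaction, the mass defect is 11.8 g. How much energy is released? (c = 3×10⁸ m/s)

Convert mass defect: Δm = 11.8 g = 0.0118 kg
E = Δm·c² = 0.0118 × (3×10⁸)²
= 0.0118 × 9×10¹⁶ = 1.062×10¹⁵ J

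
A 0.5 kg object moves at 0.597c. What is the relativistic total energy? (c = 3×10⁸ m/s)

γ = 1/√(1 - 0.597²) = 1.2465
mc² = 0.5 × (3×10⁸)² = 4.500×10¹⁶ J
E = γmc² = 1.2465 × 4.500×10¹⁶ = 5.609×10¹⁶ J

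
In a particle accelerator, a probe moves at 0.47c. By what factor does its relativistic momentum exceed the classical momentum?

p_rel = γmv, p_class = mv
Ratio = γ = 1/√(1 - 0.47²)
= 1/√(0.7791) = 1.133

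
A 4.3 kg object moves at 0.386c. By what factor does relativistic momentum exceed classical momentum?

p_rel = γmv, p_class = mv
Ratio = γ = 1/√(1 - 0.386²) = 1.084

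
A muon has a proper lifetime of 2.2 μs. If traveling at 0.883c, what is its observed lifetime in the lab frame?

Proper lifetime τ₀ = 2.2 μs
γ = 1/√(1 - 0.883²) = 2.1305
τ = γτ₀ = 2.1305 × 2.2 μs = 4.687 μs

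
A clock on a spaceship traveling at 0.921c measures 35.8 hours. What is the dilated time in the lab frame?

Proper time Δt₀ = 35.8 hours
γ = 1/√(1 - 0.921²) = 2.567
Δt = γΔt₀ = 2.567 × 35.8 = 91.90 hours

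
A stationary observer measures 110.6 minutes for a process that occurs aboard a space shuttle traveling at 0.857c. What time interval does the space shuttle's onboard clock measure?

Dilated time Δt = 110.6 minutes
γ = 1/√(1 - 0.857²) = 1.9406
Δt₀ = Δt/γ = 110.6/1.9406 = 56.99 minutes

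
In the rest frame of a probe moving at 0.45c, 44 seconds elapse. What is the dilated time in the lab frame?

Proper time Δt₀ = 44 seconds
γ = 1/√(1 - 0.45²) = 1.1198
Δt = γΔt₀ = 1.1198 × 44 = 49.27 seconds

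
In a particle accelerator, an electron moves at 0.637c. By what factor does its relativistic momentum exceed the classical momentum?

p_rel = γmv, p_class = mv
Ratio = γ = 1/√(1 - 0.637²)
= 1/√(0.594231) = 1.297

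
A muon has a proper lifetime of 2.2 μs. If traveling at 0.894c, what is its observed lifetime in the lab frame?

Proper lifetime τ₀ = 2.2 μs
γ = 1/√(1 - 0.894²) = 2.232
τ = γτ₀ = 2.232 × 2.2 μs = 4.910 μs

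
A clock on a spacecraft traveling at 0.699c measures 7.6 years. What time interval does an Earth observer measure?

Proper time Δt₀ = 7.6 years
γ = 1/√(1 - 0.699²) = 1.3984
Δt = γΔt₀ = 1.3984 × 7.6 = 10.63 years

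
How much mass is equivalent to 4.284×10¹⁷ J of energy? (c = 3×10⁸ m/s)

From E = mc², we get m = E/c²
c² = (3×10⁸)² = 9×10¹⁶ m²/s²
m = 4.284×10¹⁷ / 9×10¹⁶ = 4.760 kg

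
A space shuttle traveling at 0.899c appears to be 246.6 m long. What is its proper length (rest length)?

Contracted length L = 246.6 m
γ = 1/√(1 - 0.899²) = 2.2834
L₀ = γL = 2.2834 × 246.6 = 563.1 m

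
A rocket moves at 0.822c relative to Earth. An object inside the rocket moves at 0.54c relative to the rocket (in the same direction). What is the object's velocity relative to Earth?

u = (u' + v)/(1 + u'v/c²)
Numerator: 0.54 + 0.822 = 1.362
Denominator: 1 + 0.44388 = 1.44388
u = 1.362/1.44388 = 0.9433c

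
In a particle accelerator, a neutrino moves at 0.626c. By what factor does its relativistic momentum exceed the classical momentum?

p_rel = γmv, p_class = mv
Ratio = γ = 1/√(1 - 0.626²)
= 1/√(0.608124) = 1.282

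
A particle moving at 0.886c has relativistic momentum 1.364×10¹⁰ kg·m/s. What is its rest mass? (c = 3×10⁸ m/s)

γ = 1/√(1 - 0.886²) = 2.157
v = 0.886 × 3×10⁸ = 2.658×10⁸ m/s
m = p/(γv) = 1.364×10¹⁰/(2.157 × 2.658×10⁸) = 23.79 kg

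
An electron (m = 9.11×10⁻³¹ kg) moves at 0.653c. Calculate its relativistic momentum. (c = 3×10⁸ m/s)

γ = 1/√(1 - 0.653²) = 1.320
v = 0.653 × 3×10⁸ = 1.959×10⁸ m/s
p = γmv = 1.320 × 9.11×10⁻³¹ × 1.959×10⁸ = 2.356×10⁻²² kg·m/s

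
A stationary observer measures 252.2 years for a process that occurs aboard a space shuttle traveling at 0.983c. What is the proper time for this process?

Dilated time Δt = 252.2 years
γ = 1/√(1 - 0.983²) = 5.446
Δt₀ = Δt/γ = 252.2/5.446 = 46.31 years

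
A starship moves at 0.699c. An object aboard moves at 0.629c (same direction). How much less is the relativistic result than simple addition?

Classical: u' + v = 0.629 + 0.699 = 1.328c
Relativistic: u = (0.629 + 0.699)/(1 + 0.439671) = 1.328/1.439671 = 0.9224c
Difference: 1.328 - 0.9224 = 0.4056c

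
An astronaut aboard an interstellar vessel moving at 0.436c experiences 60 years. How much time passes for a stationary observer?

Proper time Δt₀ = 60 years
γ = 1/√(1 - 0.436²) = 1.1112
Δt = γΔt₀ = 1.1112 × 60 = 66.67 years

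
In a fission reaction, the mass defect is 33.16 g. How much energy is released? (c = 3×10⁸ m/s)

Convert mass defect: Δm = 33.16 g = 0.03316 kg
E = Δm·c² = 0.03316 × (3×10⁸)²
= 0.03316 × 9×10¹⁶ = 2.984×10¹⁵ J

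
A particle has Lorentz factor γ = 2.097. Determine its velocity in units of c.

From γ = 1/√(1 - v²/c²):
1/γ² = 1/2.097² = 0.2274
v²/c² = 1 - 0.2274 = 0.7726
v/c = √(0.7726) = 0.8790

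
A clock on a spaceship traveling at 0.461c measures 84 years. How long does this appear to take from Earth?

Proper time Δt₀ = 84 years
γ = 1/√(1 - 0.461²) = 1.1269
Δt = γΔt₀ = 1.1269 × 84 = 94.66 years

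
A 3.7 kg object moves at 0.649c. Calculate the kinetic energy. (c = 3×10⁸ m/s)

γ = 1/√(1 - 0.649²) = 1.3144
γ - 1 = 0.3144
KE = (γ-1)mc² = 0.3144 × 3.7 × (3×10⁸)² = 1.047×10¹⁷ J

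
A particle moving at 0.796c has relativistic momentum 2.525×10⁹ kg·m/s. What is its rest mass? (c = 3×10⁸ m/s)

γ = 1/√(1 - 0.796²) = 1.6521
v = 0.796 × 3×10⁸ = 2.388×10⁸ m/s
m = p/(γv) = 2.525×10⁹/(1.6521 × 2.388×10⁸) = 6.400 kg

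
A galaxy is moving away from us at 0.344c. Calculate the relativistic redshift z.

β = 0.344
(1+β)/(1-β) = 1.344/0.656 = 2.049
√(2.049) = 1.4314
z = 1.4314 - 1 = 0.4314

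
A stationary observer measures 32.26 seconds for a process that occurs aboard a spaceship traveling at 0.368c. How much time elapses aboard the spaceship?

Dilated time Δt = 32.26 seconds
γ = 1/√(1 - 0.368²) = 1.0755
Δt₀ = Δt/γ = 32.26/1.0755 = 30.00 seconds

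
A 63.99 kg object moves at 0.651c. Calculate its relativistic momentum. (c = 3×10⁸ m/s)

γ = 1/√(1 - 0.651²) = 1.317
v = 0.651 × 3×10⁸ = 1.953×10⁸ m/s
p = γmv = 1.317 × 63.99 × 1.953×10⁸ = 1.646×10¹⁰ kg·m/s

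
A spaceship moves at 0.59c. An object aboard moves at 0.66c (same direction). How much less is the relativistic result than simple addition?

Classical: u' + v = 0.66 + 0.59 = 1.25c
Relativistic: u = (0.66 + 0.59)/(1 + 0.3894) = 1.25/1.3894 = 0.8997c
Difference: 1.25 - 0.8997 = 0.3503c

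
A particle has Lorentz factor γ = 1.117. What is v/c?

From γ = 1/√(1 - v²/c²):
1/γ² = 1/1.117² = 0.80148
v²/c² = 1 - 0.80148 = 0.19852
v/c = √(0.19852) = 0.4456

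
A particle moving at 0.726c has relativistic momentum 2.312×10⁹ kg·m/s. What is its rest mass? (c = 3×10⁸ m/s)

γ = 1/√(1 - 0.726²) = 1.4541
v = 0.726 × 3×10⁸ = 2.178×10⁸ m/s
m = p/(γv) = 2.312×10⁹/(1.4541 × 2.178×10⁸) = 7.300 kg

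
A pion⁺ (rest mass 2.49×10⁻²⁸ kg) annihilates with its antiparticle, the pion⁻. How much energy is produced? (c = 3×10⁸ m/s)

Both particles have the same rest mass, so total mass = 2m
E = 2m·c² = 2 × 2.49×10⁻²⁸ × (3×10⁸)²
= 2 × 2.49×10⁻²⁸ × 9×10¹⁶
= 4.482×10⁻¹¹ J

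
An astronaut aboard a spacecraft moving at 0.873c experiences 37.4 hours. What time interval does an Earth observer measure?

Proper time Δt₀ = 37.4 hours
γ = 1/√(1 - 0.873²) = 2.0504
Δt = γΔt₀ = 2.0504 × 37.4 = 76.68 hours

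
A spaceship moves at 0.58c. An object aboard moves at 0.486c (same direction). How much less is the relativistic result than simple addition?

Classical: u' + v = 0.486 + 0.58 = 1.066c
Relativistic: u = (0.486 + 0.58)/(1 + 0.28188) = 1.066/1.28188 = 0.8316c
Difference: 1.066 - 0.8316 = 0.2344c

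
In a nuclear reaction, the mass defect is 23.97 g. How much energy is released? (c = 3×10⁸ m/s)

Convert mass defect: Δm = 23.97 g = 0.02397 kg
E = Δm·c² = 0.02397 × (3×10⁸)²
= 0.02397 × 9×10¹⁶ = 2.157×10¹⁵ J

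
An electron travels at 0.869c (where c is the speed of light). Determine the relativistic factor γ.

v/c = 0.869, so (v/c)² = 0.755161
1 - (v/c)² = 0.244839
γ = 1/√(0.244839) = 2.021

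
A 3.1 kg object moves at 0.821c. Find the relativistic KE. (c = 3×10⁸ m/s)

γ = 1/√(1 - 0.821²) = 1.7515
γ - 1 = 0.7515
KE = (γ-1)mc² = 0.7515 × 3.1 × (3×10⁸)² = 2.097×10¹⁷ J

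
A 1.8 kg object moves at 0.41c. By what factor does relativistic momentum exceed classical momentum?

p_rel = γmv, p_class = mv
Ratio = γ = 1/√(1 - 0.41²) = 1.096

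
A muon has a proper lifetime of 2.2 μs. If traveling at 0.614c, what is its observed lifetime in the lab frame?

Proper lifetime τ₀ = 2.2 μs
γ = 1/√(1 - 0.614²) = 1.267
τ = γτ₀ = 1.267 × 2.2 μs = 2.787 μs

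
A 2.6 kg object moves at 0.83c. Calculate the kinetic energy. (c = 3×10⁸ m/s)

γ = 1/√(1 - 0.83²) = 1.7929
γ - 1 = 0.7929
KE = (γ-1)mc² = 0.7929 × 2.6 × (3×10⁸)² = 1.855×10¹⁷ J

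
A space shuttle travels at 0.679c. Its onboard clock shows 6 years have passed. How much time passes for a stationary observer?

Proper time Δt₀ = 6 years
γ = 1/√(1 - 0.679²) = 1.3621
Δt = γΔt₀ = 1.3621 × 6 = 8.173 years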